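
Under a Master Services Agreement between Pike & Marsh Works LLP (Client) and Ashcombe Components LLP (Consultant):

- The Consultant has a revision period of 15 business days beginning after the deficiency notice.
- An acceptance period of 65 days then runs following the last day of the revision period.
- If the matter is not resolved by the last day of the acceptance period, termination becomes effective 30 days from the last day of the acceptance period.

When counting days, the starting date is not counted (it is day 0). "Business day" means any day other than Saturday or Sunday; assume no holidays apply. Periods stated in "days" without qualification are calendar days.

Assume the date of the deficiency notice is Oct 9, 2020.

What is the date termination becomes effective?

The last day of the revision period: counting 15 business days from Friday, Oct 9, 2020 (Oct 12, Oct 13, Oct 14, Oct 15, …, Oct 28, Oct 29, Oct 30, skipping weekends) reaches Friday, Oct 30, 2020.
The last day of the acceptance period: Oct 30, 2020 + 65 days = Jan 3, 2021.
Adding 30 calendar days to Jan 3, 2021 gives Feb 2, 2021, which is the date termination becomes effective.

Feb 2, 2021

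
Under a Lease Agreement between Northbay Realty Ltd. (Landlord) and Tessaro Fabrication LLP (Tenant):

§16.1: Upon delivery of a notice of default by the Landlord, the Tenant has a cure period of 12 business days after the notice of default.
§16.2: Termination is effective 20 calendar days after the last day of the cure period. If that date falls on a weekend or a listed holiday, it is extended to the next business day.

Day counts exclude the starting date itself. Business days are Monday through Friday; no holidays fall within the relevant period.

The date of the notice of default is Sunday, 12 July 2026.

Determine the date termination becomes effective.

The last day of the cure period: 12 business days after Sunday, 12 July 2026, skipping weekends — Jul 13, Jul 14, Jul 15, Jul 16, …, Jul 24, Jul 27, Jul 28 — lands on Tuesday, 28 July 2026.
The date termination becomes effective: 28 July 2026 + 20 days = 17 August 2026. 17 August 2026 is a Monday, so no roll-forward applies.

17 August 2026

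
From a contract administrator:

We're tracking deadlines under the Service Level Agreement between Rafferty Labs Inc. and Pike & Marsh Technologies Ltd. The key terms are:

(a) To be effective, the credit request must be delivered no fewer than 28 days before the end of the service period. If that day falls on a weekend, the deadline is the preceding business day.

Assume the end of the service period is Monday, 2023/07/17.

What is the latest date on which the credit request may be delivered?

2023/07/17 minus 28 days is 2023/06/19. That is a Monday, so no adjustment is needed.

2023/06/19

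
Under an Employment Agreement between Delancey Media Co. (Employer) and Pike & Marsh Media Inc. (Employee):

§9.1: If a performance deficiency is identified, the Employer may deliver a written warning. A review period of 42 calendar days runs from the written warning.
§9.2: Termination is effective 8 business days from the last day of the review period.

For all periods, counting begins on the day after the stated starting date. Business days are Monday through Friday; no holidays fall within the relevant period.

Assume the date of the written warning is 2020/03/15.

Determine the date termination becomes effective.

The last day of the review period: 42 calendar days after 2020/03/15 is 2020/04/26.
The date termination becomes effective: 8 business days after Sunday, 2020/04/26, skipping weekends — Apr 27, Apr 28, Apr 29, Apr 30, May 1, May 4, May 5, May 6 — lands on Wednesday, 2020/05/06.

2020/05/06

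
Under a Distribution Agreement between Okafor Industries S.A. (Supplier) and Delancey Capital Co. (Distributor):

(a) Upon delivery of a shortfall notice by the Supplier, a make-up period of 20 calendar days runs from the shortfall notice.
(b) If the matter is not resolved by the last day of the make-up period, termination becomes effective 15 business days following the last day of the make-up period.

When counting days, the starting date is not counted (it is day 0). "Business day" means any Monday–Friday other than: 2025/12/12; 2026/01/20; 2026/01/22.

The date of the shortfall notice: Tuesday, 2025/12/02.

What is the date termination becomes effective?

2026/01/12

Adding 20 calendar days to 2025/12/02 gives 2025/12/22, which is the last day of the make-up period.
From Monday, 2025/12/22, 15 business days (Dec 23, Dec 24, Dec 25, Dec 26, …, Jan 8, Jan 9, Jan 12, skipping weekends) brings us to Monday, 2026/01/12, which is the date termination becomes effective.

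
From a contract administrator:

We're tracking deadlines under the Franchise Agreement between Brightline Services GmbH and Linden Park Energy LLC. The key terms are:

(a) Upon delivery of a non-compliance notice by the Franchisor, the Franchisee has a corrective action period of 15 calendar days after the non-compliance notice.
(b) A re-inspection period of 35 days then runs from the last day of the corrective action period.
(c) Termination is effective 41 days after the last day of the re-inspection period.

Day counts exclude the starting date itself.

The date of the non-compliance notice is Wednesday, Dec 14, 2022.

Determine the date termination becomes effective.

Mar 15, 2023

The last day of the corrective action period: Dec 14, 2022 + 15 days = Dec 29, 2022.
The last day of the re-inspection period: 35 calendar days after Dec 29, 2022 is Feb 2, 2023.
The date termination becomes effective: Feb 2, 2023 + 41 days = Mar 15, 2023.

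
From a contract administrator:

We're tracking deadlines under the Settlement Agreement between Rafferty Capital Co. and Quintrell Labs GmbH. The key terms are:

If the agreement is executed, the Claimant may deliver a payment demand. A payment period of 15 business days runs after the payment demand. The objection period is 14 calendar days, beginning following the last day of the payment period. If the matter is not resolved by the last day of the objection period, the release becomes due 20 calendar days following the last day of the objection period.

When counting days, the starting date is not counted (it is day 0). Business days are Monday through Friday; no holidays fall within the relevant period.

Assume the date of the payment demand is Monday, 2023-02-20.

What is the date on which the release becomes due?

The last day of the payment period: 15 business days after Monday, 2023-02-20, skipping weekends — Feb 21, Feb 22, Feb 23, Feb 24, …, Mar 9, Mar 10, Mar 13 — lands on Monday, 2023-03-13.
The last day of the objection period: 2023-03-13 + 14 days = 2023-03-27.
The date on which the release becomes due: 2023-03-27 + 20 days = 2023-04-16.

2023-04-16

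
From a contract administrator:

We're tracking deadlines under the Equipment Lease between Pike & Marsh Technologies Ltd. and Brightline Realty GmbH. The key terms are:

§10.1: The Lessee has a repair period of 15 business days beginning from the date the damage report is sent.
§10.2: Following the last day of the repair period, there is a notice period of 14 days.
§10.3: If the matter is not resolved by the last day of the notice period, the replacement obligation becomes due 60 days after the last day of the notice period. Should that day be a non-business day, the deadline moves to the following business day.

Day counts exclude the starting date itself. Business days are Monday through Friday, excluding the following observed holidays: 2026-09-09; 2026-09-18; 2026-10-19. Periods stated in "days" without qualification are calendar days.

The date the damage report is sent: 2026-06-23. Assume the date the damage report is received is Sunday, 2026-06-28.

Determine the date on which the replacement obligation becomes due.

The last day of the repair period: 15 business days after Tuesday, 2026-06-23, skipping weekends — Jun 24, Jun 25, Jun 26, Jun 29, …, Jul 10, Jul 13, Jul 14 — lands on Tuesday, 2026-07-14.
The last day of the notice period: 2026-07-14 + 14 days = 2026-07-28.
The date on which the replacement obligation becomes due: 60 calendar days after 2026-07-28 is 2026-09-26. That falls on a Saturday, so it rolls to the next business day, Monday, 2026-09-28.

2026-09-28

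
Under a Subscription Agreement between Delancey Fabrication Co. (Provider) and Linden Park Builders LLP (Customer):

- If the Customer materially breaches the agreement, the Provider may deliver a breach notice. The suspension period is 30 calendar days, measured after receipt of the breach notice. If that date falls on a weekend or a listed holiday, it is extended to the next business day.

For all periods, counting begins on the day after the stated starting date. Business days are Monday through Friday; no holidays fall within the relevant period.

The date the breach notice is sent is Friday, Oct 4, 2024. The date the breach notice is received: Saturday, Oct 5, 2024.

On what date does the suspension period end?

Nov 4, 2024

Adding 30 calendar days to Oct 5, 2024 gives Nov 4, 2024, which is the last day of the suspension period. Nov 4, 2024 is a Monday, so no roll-forward applies.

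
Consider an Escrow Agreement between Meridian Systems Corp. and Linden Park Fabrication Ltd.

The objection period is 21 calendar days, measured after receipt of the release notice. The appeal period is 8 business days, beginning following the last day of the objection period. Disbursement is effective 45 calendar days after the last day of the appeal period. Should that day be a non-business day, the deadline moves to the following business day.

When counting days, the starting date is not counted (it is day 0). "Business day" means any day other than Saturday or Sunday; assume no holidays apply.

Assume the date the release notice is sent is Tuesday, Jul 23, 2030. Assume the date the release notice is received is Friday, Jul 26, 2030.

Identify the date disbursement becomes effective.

The last day of the objection period: 21 calendar days after Jul 26, 2030 is Aug 16, 2030.
The last day of the appeal period: 8 business days after Friday, Aug 16, 2030, skipping weekends — Aug 19, Aug 20, Aug 21, Aug 22, Aug 23, Aug 26, Aug 27, Aug 28 — lands on Wednesday, Aug 28, 2030.
The date disbursement becomes effective: Aug 28, 2030 + 45 days = Oct 12, 2030. That falls on a Saturday, so it rolls to the next business day, Monday, Oct 14, 2030.

Oct 14, 2030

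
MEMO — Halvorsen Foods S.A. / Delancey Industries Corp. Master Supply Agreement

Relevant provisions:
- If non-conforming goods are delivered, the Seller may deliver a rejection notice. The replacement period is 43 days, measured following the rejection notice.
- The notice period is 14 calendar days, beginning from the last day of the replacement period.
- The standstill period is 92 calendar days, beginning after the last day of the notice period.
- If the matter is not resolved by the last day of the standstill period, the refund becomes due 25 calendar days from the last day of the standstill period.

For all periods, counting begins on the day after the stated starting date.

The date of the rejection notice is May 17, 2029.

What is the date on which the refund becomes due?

The last day of the replacement period: May 17, 2029 + 43 days = June 29, 2029.
The last day of the notice period: 14 calendar days after June 29, 2029 is July 13, 2029.
The last day of the standstill period: July 13, 2029 + 92 days = October 13, 2029.
The date on which the refund becomes due: 25 calendar days after October 13, 2029 is November 7, 2029.

November 7, 2029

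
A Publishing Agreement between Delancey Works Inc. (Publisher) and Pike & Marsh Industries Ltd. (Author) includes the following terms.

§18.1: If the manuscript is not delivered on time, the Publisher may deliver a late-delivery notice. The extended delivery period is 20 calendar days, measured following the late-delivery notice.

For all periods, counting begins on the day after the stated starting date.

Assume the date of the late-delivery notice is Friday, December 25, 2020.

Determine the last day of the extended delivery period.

January 14, 2021

The last day of the extended delivery period: 20 calendar days after December 25, 2020 is January 14, 2021.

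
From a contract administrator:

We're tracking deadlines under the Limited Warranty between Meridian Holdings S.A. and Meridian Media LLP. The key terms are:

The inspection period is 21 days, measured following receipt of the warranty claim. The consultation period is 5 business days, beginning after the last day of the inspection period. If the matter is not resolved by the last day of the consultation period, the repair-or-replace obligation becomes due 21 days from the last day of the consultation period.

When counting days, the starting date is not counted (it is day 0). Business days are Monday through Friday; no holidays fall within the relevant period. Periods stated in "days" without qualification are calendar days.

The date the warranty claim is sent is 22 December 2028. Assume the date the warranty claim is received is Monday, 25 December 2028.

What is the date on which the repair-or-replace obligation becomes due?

The last day of the inspection period: 25 December 2028 + 21 days = 15 January 2029.
From Monday, 15 January 2029, 5 business days (Jan 16, Jan 17, Jan 18, Jan 19, Jan 22, skipping weekends) brings us to Monday, 22 January 2029, which is the last day of the consultation period.
The date on which the repair-or-replace obligation becomes due: 22 January 2029 + 21 days = 12 February 2029.

12 February 2029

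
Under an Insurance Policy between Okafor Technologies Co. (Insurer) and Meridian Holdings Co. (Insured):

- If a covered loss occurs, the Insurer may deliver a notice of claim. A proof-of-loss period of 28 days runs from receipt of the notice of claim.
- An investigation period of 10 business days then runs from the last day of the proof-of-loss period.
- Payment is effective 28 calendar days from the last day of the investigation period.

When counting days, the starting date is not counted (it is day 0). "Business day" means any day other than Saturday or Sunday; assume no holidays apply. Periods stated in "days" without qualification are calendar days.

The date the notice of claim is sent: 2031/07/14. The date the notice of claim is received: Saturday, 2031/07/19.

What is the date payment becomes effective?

2031/09/26

The last day of the proof-of-loss period: 2031/07/19 + 28 days = 2031/08/16.
The last day of the investigation period: counting 10 business days from Saturday, 2031/08/16 (Aug 18, Aug 19, Aug 20, Aug 21, Aug 22, Aug 25, Aug 26, Aug 27, Aug 28, Aug 29, skipping weekends) reaches Friday, 2031/08/29.
The date payment becomes effective: 2031/08/29 + 28 days = 2031/09/26.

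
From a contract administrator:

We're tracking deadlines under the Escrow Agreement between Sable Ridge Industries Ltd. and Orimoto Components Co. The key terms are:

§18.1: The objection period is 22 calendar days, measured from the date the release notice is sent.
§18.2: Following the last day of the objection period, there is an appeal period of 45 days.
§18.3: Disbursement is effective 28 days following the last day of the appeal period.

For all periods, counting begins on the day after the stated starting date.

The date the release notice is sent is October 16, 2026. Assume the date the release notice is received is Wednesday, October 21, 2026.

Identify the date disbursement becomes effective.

Adding 22 calendar days to October 16, 2026 gives November 7, 2026, which is the last day of the objection period.
The last day of the appeal period: November 7, 2026 + 45 days = December 22, 2026.
Adding 28 calendar days to December 22, 2026 gives January 19, 2027, which is the date disbursement becomes effective.

January 19, 2027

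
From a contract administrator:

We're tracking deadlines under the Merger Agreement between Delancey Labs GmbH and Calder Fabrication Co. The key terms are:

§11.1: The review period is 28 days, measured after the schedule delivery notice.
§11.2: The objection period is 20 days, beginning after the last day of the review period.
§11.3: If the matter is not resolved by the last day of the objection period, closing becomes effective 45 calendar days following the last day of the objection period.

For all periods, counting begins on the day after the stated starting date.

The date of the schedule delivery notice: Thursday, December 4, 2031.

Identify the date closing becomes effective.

Adding 28 calendar days to December 4, 2031 gives January 1, 2032, which is the last day of the review period.
Adding 20 calendar days to January 1, 2032 gives January 21, 2032, which is the last day of the objection period.
The date closing becomes effective: January 21, 2032 + 45 days = March 6, 2032.

March 6, 2032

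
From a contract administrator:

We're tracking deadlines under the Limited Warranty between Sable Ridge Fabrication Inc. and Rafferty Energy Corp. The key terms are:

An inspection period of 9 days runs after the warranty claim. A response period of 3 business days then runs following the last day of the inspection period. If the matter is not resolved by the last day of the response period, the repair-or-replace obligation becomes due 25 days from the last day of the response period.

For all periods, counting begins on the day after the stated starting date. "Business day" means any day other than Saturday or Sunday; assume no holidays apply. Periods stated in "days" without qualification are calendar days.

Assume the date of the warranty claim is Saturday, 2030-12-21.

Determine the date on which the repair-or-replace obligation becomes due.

The last day of the inspection period: 2030-12-21 + 9 days = 2030-12-30.
The last day of the response period: 3 business days after Monday, 2030-12-30, skipping weekends — Dec 31, Jan 1, Jan 2 — lands on Thursday, 2031-01-02.
Adding 25 calendar days to 2031-01-02 gives 2031-01-27, which is the date on which the repair-or-replace obligation becomes due.

2031-01-27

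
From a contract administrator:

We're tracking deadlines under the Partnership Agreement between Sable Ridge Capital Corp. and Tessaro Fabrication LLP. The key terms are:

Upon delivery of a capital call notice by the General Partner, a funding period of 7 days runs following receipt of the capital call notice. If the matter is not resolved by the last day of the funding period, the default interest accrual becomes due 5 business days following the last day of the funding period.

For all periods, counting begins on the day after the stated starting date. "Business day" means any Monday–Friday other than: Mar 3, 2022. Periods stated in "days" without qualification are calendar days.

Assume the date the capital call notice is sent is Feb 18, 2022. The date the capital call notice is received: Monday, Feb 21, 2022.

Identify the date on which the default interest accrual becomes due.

The last day of the funding period: Feb 21, 2022 + 7 days = Feb 28, 2022.
The date on which the default interest accrual becomes due: counting 5 business days from Monday, Feb 28, 2022 (Mar 1, Mar 2, Mar 4, Mar 7, Mar 8, skipping weekends and the listed holiday on Mar 3) reaches Tuesday, Mar 8, 2022.

Mar 8, 2022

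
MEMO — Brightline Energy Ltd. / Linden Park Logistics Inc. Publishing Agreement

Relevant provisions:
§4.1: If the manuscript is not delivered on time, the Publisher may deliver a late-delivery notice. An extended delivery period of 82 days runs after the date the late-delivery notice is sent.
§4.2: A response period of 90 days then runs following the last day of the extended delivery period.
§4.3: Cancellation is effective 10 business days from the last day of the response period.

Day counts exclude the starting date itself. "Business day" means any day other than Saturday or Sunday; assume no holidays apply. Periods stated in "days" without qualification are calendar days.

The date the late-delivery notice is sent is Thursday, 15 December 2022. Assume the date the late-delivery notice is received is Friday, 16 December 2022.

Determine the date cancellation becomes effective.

The last day of the extended delivery period: 15 December 2022 + 82 days = 7 March 2023.
Adding 90 calendar days to 7 March 2023 gives 5 June 2023, which is the last day of the response period.
From Monday, 5 June 2023, 10 business days (Jun 6, Jun 7, Jun 8, Jun 9, Jun 12, Jun 13, Jun 14, Jun 15, Jun 16, Jun 19, skipping weekends) brings us to Monday, 19 June 2023, which is the date cancellation becomes effective.

19 June 2023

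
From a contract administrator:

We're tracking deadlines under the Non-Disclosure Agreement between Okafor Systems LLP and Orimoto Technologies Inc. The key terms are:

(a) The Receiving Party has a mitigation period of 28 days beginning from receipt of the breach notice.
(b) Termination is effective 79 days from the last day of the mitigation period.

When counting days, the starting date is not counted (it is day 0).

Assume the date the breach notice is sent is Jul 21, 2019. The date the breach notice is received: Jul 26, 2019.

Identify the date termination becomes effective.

Nov 10, 2019

The last day of the mitigation period: Jul 26, 2019 + 28 days = Aug 23, 2019.
The date termination becomes effective: 79 calendar days after Aug 23, 2019 is Nov 10, 2019.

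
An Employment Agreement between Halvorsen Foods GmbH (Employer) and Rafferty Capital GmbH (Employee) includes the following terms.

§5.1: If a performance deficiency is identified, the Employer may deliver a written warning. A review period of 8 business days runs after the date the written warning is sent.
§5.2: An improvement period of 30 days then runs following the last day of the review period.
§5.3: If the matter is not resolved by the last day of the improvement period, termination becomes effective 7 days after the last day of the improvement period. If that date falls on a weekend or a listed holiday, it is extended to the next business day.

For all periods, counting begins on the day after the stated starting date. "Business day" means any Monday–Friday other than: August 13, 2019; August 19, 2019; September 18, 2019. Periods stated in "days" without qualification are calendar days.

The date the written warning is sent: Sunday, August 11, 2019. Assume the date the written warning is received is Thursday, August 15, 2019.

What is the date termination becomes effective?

The last day of the review period: 8 business days after Sunday, August 11, 2019, skipping weekends and the listed holidays on Aug 13, Aug 19 — Aug 12, Aug 14, Aug 15, Aug 16, Aug 20, Aug 21, Aug 22, Aug 23 — lands on Friday, August 23, 2019.
Adding 30 calendar days to August 23, 2019 gives September 22, 2019, which is the last day of the improvement period.
The date termination becomes effective: 7 calendar days after September 22, 2019 is September 29, 2019. That falls on a Sunday, so it rolls to the next business day, Monday, September 30, 2019.

September 30, 2019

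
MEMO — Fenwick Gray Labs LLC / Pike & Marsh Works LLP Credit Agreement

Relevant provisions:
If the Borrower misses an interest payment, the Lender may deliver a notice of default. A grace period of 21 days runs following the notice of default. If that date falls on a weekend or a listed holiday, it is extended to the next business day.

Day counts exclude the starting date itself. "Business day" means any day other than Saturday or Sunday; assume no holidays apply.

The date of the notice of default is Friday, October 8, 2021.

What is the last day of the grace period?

October 29, 2021

Adding 21 calendar days to October 8, 2021 gives October 29, 2021, which is the last day of the grace period. October 29, 2021 is a Friday, so no roll-forward applies.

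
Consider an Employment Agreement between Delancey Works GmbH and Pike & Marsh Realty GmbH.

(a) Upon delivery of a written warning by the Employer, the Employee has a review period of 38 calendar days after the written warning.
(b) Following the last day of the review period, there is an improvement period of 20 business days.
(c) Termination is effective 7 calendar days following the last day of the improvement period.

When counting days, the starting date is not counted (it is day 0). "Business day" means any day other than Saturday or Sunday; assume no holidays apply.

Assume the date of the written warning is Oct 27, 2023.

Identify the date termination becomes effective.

The last day of the review period: 38 calendar days after Oct 27, 2023 is Dec 4, 2023.
The last day of the improvement period: counting 20 business days from Monday, Dec 4, 2023 (Dec 5, Dec 6, Dec 7, Dec 8, …, Dec 28, Dec 29, Jan 1, skipping weekends) reaches Monday, Jan 1, 2024.
Adding 7 calendar days to Jan 1, 2024 gives Jan 8, 2024, which is the date termination becomes effective.

Jan 8, 2024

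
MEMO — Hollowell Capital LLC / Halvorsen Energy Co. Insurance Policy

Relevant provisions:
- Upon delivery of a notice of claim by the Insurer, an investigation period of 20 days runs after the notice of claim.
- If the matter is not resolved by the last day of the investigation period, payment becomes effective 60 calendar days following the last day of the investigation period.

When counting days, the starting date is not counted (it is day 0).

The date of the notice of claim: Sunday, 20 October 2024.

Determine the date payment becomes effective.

8 January 2025

The last day of the investigation period: 20 calendar days after 20 October 2024 is 9 November 2024.
The date payment becomes effective: 9 November 2024 + 60 days = 8 January 2025.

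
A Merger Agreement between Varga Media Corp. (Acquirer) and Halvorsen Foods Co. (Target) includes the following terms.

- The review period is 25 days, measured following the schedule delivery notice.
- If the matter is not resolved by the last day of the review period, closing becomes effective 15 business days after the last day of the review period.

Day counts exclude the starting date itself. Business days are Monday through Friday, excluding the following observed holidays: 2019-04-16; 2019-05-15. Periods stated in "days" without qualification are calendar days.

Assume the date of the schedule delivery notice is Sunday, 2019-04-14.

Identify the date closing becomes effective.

Adding 25 calendar days to 2019-04-14 gives 2019-05-09, which is the last day of the review period.
The date closing becomes effective: 15 business days after Thursday, 2019-05-09, skipping weekends and the listed holiday on May 15 — May 10, May 13, May 14, May 16, …, May 29, May 30, May 31 — lands on Friday, 2019-05-31.

2019-05-31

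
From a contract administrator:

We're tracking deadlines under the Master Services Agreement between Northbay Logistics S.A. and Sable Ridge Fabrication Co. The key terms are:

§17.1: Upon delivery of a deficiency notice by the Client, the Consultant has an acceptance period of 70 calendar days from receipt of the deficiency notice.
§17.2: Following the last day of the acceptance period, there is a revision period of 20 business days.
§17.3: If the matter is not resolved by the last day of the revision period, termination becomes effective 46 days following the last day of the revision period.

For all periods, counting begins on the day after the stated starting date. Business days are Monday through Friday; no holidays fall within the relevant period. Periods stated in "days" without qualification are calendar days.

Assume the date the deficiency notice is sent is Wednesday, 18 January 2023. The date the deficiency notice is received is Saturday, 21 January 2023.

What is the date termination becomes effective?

13 June 2023

The last day of the acceptance period: 70 calendar days after 21 January 2023 is 1 April 2023.
From Saturday, 1 April 2023, 20 business days (Apr 3, Apr 4, Apr 5, Apr 6, …, Apr 26, Apr 27, Apr 28, skipping weekends) brings us to Friday, 28 April 2023, which is the last day of the revision period.
Adding 46 calendar days to 28 April 2023 gives 13 June 2023, which is the date termination becomes effective.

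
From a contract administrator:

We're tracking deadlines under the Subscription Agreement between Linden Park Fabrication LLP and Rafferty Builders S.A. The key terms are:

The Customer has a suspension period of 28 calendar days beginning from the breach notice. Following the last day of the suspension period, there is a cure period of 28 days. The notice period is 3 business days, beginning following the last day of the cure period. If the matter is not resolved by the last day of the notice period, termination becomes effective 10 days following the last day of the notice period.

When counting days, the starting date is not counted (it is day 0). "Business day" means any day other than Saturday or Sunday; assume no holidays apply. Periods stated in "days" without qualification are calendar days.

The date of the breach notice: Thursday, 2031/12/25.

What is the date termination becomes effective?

The last day of the suspension period: 28 calendar days after 2031/12/25 is 2032/01/22.
Adding 28 calendar days to 2032/01/22 gives 2032/02/19, which is the last day of the cure period.
The last day of the notice period: 3 business days after Thursday, 2032/02/19, skipping weekends — Feb 20, Feb 23, Feb 24 — lands on Tuesday, 2032/02/24.
Adding 10 calendar days to 2032/02/24 gives 2032/03/05, which is the date termination becomes effective.

2032/03/05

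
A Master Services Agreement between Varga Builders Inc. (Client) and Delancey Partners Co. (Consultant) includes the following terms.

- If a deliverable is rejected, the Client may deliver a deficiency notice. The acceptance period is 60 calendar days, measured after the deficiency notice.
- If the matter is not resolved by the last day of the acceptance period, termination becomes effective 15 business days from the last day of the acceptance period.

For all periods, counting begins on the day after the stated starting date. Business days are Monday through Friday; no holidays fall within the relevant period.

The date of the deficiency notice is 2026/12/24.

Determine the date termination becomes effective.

2027/03/15

Adding 60 calendar days to 2026/12/24 gives 2027/02/22, which is the last day of the acceptance period.
From Monday, 2027/02/22, 15 business days (Feb 23, Feb 24, Feb 25, Feb 26, …, Mar 11, Mar 12, Mar 15, skipping weekends) brings us to Monday, 2027/03/15, which is the date termination becomes effective.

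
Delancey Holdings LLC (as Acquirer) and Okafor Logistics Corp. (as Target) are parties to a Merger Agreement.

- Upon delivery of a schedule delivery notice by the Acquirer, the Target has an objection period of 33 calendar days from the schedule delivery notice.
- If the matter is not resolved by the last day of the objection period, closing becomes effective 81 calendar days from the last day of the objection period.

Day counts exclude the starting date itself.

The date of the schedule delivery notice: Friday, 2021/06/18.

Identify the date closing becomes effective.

2021/10/10

The last day of the objection period: 2021/06/18 + 33 days = 2021/07/21.
The date closing becomes effective: 2021/07/21 + 81 days = 2021/10/10.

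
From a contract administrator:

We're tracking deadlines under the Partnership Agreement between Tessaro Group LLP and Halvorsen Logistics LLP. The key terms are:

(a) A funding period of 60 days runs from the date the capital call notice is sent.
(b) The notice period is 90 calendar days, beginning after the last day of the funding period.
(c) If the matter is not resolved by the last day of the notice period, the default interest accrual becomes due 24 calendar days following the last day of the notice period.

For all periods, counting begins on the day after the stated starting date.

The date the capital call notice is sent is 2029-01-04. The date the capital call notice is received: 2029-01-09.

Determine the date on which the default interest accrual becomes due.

2029-06-27

The last day of the funding period: 60 calendar days after 2029-01-04 is 2029-03-05.
The last day of the notice period: 90 calendar days after 2029-03-05 is 2029-06-03.
The date on which the default interest accrual becomes due: 24 calendar days after 2029-06-03 is 2029-06-27.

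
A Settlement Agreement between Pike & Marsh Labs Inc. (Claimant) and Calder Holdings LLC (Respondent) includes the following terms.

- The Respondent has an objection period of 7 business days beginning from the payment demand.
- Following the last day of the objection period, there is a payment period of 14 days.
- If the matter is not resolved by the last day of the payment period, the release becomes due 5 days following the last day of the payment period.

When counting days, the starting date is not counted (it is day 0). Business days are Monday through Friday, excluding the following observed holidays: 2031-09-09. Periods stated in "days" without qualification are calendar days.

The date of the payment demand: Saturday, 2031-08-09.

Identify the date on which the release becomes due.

The last day of the objection period: counting 7 business days from Saturday, 2031-08-09 (Aug 11, Aug 12, Aug 13, Aug 14, Aug 15, Aug 18, Aug 19, skipping weekends) reaches Tuesday, 2031-08-19.
The last day of the payment period: 2031-08-19 + 14 days = 2031-09-02.
The date on which the release becomes due: 5 calendar days after 2031-09-02 is 2031-09-07.

2031-09-07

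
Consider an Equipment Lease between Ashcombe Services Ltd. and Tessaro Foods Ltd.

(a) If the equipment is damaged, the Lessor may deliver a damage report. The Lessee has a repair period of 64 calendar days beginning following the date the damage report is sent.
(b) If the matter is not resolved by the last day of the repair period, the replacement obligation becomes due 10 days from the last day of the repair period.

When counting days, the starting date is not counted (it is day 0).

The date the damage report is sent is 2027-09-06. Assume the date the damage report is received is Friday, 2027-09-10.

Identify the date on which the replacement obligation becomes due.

2027-11-19

The last day of the repair period: 2027-09-06 + 64 days = 2027-11-09.
Adding 10 calendar days to 2027-11-09 gives 2027-11-19, which is the date on which the replacement obligation becomes due.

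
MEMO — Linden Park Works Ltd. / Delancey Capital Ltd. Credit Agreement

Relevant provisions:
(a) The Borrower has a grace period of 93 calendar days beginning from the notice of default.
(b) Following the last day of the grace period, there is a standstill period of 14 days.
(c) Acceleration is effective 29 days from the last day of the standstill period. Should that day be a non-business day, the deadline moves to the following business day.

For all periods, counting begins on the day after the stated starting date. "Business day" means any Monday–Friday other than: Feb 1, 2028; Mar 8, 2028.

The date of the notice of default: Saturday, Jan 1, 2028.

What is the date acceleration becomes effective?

May 16, 2028

Adding 93 calendar days to Jan 1, 2028 gives Apr 3, 2028, which is the last day of the grace period.
The last day of the standstill period: Apr 3, 2028 + 14 days = Apr 17, 2028.
The date acceleration becomes effective: Apr 17, 2028 + 29 days = May 16, 2028. May 16, 2028 is a Tuesday and is not a listed holiday, so no roll-forward applies.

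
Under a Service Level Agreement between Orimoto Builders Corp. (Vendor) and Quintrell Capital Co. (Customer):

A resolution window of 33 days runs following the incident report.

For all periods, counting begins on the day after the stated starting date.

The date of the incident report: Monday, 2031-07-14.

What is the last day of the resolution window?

Adding 33 calendar days to 2031-07-14 gives 2031-08-16, which is the last day of the resolution window.

2031-08-16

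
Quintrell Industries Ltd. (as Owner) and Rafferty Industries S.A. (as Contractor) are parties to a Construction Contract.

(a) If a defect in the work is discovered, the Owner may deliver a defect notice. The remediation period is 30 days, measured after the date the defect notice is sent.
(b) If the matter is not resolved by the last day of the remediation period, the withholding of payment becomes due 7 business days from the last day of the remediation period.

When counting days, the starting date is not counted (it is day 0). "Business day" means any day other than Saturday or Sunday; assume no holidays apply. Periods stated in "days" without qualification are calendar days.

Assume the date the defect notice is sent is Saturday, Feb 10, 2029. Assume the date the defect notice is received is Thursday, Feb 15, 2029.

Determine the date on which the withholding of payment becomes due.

Mar 21, 2029

The last day of the remediation period: Feb 10, 2029 + 30 days = Mar 12, 2029.
The date on which the withholding of payment becomes due: counting 7 business days from Monday, Mar 12, 2029 (Mar 13, Mar 14, Mar 15, Mar 16, Mar 19, Mar 20, Mar 21, skipping weekends) reaches Wednesday, Mar 21, 2029.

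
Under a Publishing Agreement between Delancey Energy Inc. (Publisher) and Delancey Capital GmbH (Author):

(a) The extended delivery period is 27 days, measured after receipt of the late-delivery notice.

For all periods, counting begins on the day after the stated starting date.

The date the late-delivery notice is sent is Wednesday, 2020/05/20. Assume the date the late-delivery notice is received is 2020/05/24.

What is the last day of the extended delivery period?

2020/06/20

Adding 27 calendar days to 2020/05/24 gives 2020/06/20, which is the last day of the extended delivery period.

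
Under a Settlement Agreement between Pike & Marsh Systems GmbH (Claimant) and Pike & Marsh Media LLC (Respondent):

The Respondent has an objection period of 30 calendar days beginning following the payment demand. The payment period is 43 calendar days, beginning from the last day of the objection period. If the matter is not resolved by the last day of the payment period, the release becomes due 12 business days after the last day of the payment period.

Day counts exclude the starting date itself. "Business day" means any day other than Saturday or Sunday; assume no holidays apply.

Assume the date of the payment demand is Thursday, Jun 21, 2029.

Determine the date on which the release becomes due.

Sep 18, 2029

Adding 30 calendar days to Jun 21, 2029 gives Jul 21, 2029, which is the last day of the objection period.
Adding 43 calendar days to Jul 21, 2029 gives Sep 2, 2029, which is the last day of the payment period.
From Sunday, Sep 2, 2029, 12 business days (Sep 3, Sep 4, Sep 5, Sep 6, …, Sep 14, Sep 17, Sep 18, skipping weekends) brings us to Tuesday, Sep 18, 2029, which is the date on which the release becomes due.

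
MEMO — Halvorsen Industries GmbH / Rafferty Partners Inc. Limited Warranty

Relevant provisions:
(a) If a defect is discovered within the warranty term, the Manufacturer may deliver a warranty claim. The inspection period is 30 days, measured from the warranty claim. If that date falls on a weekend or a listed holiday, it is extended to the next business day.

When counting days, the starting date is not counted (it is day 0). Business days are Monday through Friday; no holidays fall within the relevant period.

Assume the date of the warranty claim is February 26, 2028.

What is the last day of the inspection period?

The last day of the inspection period: 30 calendar days after February 26, 2028 is March 27, 2028. March 27, 2028 is a Monday, so no roll-forward applies.

March 27, 2028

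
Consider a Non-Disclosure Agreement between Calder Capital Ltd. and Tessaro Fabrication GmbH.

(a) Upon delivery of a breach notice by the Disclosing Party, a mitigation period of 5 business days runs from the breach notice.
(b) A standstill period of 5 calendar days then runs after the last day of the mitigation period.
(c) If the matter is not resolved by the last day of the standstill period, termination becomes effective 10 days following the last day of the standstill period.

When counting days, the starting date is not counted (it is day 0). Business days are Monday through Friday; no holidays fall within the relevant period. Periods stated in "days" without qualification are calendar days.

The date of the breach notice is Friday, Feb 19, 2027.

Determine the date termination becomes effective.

Mar 13, 2027

The last day of the mitigation period: counting 5 business days from Friday, Feb 19, 2027 (Feb 22, Feb 23, Feb 24, Feb 25, Feb 26, skipping weekends) reaches Friday, Feb 26, 2027.
Adding 5 calendar days to Feb 26, 2027 gives Mar 3, 2027, which is the last day of the standstill period.
The date termination becomes effective: Mar 3, 2027 + 10 days = Mar 13, 2027.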